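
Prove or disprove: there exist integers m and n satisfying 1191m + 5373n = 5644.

Both 1191 and 5373 are divisible by gcd(1191, 5373) = 3, hence so is any combination 1191m + 5373n.
But 5644 = 3·1881 + 1, so 3 ∤ 5644.
Hence no integers m, n satisfy the equation.

No such integers exist.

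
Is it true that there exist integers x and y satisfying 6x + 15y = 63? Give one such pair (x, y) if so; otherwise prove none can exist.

x = 3, y = 3

Since gcd(6, 15) = 3 and 63 = 3·21, Bézout's identity guarantees a solution.
Dividing through by 3 reduces the equation to 2x + 5y = 21.
Euclidean algorithm: 5 = 2·2 + 1, 2 = 2·1 + 0.
Working back up the chain: 1 = 5 − 2·2. So 2·(-2) + 5·1 = 1.
Times 21: 2·(-42) + 5·21 = 21, so (-42, 21) solves it.
Shifting by a multiple of (5, −2) keeps it a solution: x = -42 + 9·5 = 3, y = 21 − 9·2 = 3.
Check: 6·3 + 15·3 = 18 + 45 = 63. ✓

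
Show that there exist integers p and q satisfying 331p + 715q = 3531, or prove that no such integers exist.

Since gcd(331, 715) = 1, every integer is an integer combination of 331 and 715.
Run the Euclidean algorithm on 715 and 331: 715 = 2·331 + 53, 331 = 6·53 + 13, 53 = 4·13 + 1, 13 = 13·1 + 0.
Back-substituting, 1 = 53 − 4·13 = 53 − 4·(331 − 6·53) = −4·331 + 25·53 = −4·331 + 25·(715 − 2·331) = 25·715 − 54·331; that is, 331·(-54) + 715·25 = 1.
Multiplying through by 3531: p = (-54)·3531 = -190674, q = 25·3531 = 88275 is a solution.
Shifting by a multiple of (715, −331) keeps it a solution: p = -190674 + 267·715 = 231, q = 88275 − 267·331 = -102.
Check: 331·231 + 715·(-102) = 76461 − 72930 = 3531. ✓

p = 231, q = -102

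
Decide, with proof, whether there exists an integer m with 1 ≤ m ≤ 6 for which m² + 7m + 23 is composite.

There is no such integer m in that range.

The values for m = 1, 2, …, 6 are 31, 41, 53, 67, 83, 101, and each of these is prime.
So no value in the range makes the expression composite.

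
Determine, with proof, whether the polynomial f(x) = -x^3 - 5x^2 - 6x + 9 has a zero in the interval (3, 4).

f has no root in that interval.

The endpoint values f(3) = -81 and f(4) = -159 are both negative. Claim: f(x) < 0 for every x in (3, 4).
Substitute x = 3 + u, where 0 < u < 1 on the interval. Expanding, f(3 + u) = -u^3 - 14u^2 - 63u - 81.
All 4 nonzero coefficients of this polynomial in u are negative; hence for u > 0 the value is a sum of negative terms (the constant -81 among them).
So f is strictly negative on (3, 4); no root exists in the interval.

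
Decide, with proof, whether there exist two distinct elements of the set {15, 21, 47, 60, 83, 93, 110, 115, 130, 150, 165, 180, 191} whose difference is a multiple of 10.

Reduce each element mod 10: 15↦5, 21↦1, 47↦7, 60↦0, 83↦3, 93↦3, 110↦0, 115↦5, 130↦0, 150↦0, 165↦5, 180↦0, 191↦1. The residue 5 repeats (at 15 and 115), and 115 − 15 = 100 = 10·10.

Yes: 15 and 115.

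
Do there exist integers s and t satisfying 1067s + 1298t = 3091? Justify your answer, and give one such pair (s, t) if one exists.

Since gcd(1067, 1298) = 11 and 3091 = 11·281, Bézout's identity guarantees a solution.
Dividing through by 11 reduces the equation to 97s + 118t = 281.
Euclidean algorithm: 118 = 1·97 + 21, 97 = 4·21 + 13, 21 = 1·13 + 8, 13 = 1·8 + 5, 8 = 1·5 + 3, 5 = 1·3 + 2, 3 = 1·2 + 1, 2 = 2·1 + 0.
Back-substituting, 1 = 3 − 1·2 = 3 − (5 − 1·3) = −5 + 2·3 = −5 + 2·(8 − 1·5) = 2·8 − 3·5 = 2·8 − 3·(13 − 1·8) = −3·13 + 5·8 = −3·13 + 5·(21 − 1·13) = 5·21 − 8·13 = 5·21 − 8·(97 − 4·21) = −8·97 + 37·21 = −8·97 + 37·(118 − 1·97) = 37·118 − 45·97; that is, 97·(-45) + 118·37 = 1.
Multiplying through by 281: s = (-45)·281 = -12645, t = 37·281 = 10397 is a solution.
The general solution is s = -12645 + 118k, t = 10397 − 97k; taking k = 108 gives the smaller pair s = 99, t = -79.
Indeed 1067·99 + 1298·(-79) = 105633 − 102542 = 3091.

s = 99, t = -79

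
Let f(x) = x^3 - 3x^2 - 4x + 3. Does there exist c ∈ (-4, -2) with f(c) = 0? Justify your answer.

The endpoint values f(-4) = -93 and f(-2) = -9 are both negative. Claim: f(x) < 0 for every x in (-4, -2).
Substitute x = -2 − u, where 0 < u < 2 on the interval. Expanding, f(-2 − u) = -u^3 - 9u^2 - 20u - 9.
The nonzero coefficients here are all negative, so for u > 0 every term is negative (or zero), and the constant term -9 is strictly negative.
So f is strictly negative on (-4, -2); no root exists in the interval.

No.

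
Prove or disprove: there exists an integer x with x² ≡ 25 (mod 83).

x = 78 works: 78² = 6084, and 6084 − 25 = 6059 = 73·83.

x = 78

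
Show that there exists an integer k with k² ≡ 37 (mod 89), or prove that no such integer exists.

89 is prime, so by Euler's criterion 37 is a square mod 89 iff 37^((89−1)/2) = 37^44 ≡ 1 (mod 89).
Squaring successively (mod 89): 37^2 = 1369 ≡ 34; 37^4 ≡ 34² = 1156 ≡ 88; 37^8 ≡ 88² = 7744 ≡ 1; 37^16 ≡ 1² = 1 ≡ 1; 37^32 ≡ 1² = 1 ≡ 1.
Since 44 = 32 + 8 + 4, 37^44 ≡ 1 · 1 · 88; multiplying out mod 89: 1·1 = 1 ≡ 1, then 1·88 = 88 ≡ 88. Thus 37^44 ≡ 88 ≡ −1 (mod 89).
The value −1 means 37 is a non-residue modulo 89, so k² ≡ 37 (mod 89) is impossible.

There is no such integer.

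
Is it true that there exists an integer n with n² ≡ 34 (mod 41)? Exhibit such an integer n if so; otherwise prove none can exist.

Apply Euler's criterion with the prime 41: 34 is a quadratic residue iff 34^20 ≡ 1 (mod 41), and a non-residue iff it is ≡ −1.
Repeated squaring mod 41: 34^2 = 1156 ≡ 8; 34^4 ≡ 8² = 64 ≡ 23; 34^8 ≡ 23² = 529 ≡ 37; 34^16 ≡ 37² = 1369 ≡ 16.
Since 20 = 16 + 4, 34^20 ≡ 16 · 23; multiplying out mod 41: 16·23 = 368 ≡ 40. Thus 34^20 ≡ 40 ≡ −1 (mod 41).
By Euler's criterion 34 is a quadratic non-residue mod 41: no n satisfies n² ≡ 34 (mod 41).

There is no such integer.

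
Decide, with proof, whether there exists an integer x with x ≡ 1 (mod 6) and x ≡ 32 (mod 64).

No such integer exists.

Both moduli are multiples of 2 = gcd(6, 64), so any solution would satisfy x ≡ 1 and x ≡ 32 modulo 2 simultaneously.
These are incompatible: 1 − 32 = -31 is not divisible by 2.
Hence the system has no solution.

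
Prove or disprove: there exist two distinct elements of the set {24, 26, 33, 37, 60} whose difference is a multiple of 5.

No such pair exists.

Two integers differ by a multiple of 5 exactly when they have the same residue mod 5. The residues are 24↦4, 26↦1, 33↦3, 37↦2, 60↦0.
No residue repeats among the 5 elements, so no pair has difference ≡ 0 (mod 5).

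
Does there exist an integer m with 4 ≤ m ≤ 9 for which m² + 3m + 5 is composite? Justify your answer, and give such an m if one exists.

At m = 7: 7² + 3·7 + 5 = 75 = 3·25, which is composite.

m = 7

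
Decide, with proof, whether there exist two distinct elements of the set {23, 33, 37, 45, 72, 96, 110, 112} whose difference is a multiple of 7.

Yes: 23 and 37.

Reduce each element mod 7: 23↦2, 33↦5, 37↦2, 45↦3, 72↦2, 96↦5, 110↦5, 112↦0. The residue 2 repeats (at 23 and 37), and 37 − 23 = 14 = 2·7.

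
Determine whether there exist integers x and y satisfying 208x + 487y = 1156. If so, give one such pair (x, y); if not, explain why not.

x = 427, y = -180

208 and 487 are coprime, so 208x + 487y ranges over all of ℤ.
Euclidean algorithm: 487 = 2·208 + 71, 208 = 2·71 + 66, 71 = 1·66 + 5, 66 = 13·5 + 1, 5 = 5·1 + 0.
Back-substituting, 1 = 66 − 13·5 = 66 − 13·(71 − 1·66) = −13·71 + 14·66 = −13·71 + 14·(208 − 2·71) = 14·208 − 41·71 = 14·208 − 41·(487 − 2·208) = −41·487 + 96·208; that is, 208·96 + 487·(-41) = 1.
Multiplying through by 1156: x = 96·1156 = 110976, y = (-41)·1156 = -47396 is a solution.
Subtracting 227·487 from x and adding 227·208 to y gives the tidier solution (427, -180).
Indeed 208·427 + 487·(-180) = 88816 − 87660 = 1156.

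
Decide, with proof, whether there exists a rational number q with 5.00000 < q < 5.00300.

Multiplying by 334: 334·5.00000 = 1670.00000 and 334·5.00300 = 1671.00200, so the integer 1671 lies strictly between them.
So q = 1671/334 works: it is a ratio of integers, and dividing 334·5.00000 < 1671 < 334·5.00300 through by 334 gives 5.00000 < 1671/334 < 5.00300.

q = 1671/334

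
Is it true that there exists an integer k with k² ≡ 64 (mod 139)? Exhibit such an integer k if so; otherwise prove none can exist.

k = 131

Take k = 131. Then 131² = 17161 = 123·139 + 64, so 131² ≡ 64 (mod 139).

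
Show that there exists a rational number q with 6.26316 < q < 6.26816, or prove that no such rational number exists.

Multiplying by 15: 15·6.26316 = 93.94740 and 15·6.26816 = 94.02240, so the integer 94 lies strictly between them.
So q = 94/15 works: it is a ratio of integers, and dividing 15·6.26316 < 94 < 15·6.26816 through by 15 gives 6.26316 < 94/15 < 6.26816.

q = 94/15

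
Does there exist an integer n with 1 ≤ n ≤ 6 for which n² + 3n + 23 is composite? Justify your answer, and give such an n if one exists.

At n = 4: 4² + 3·4 + 23 = 51 = 3·17, which is composite.

n = 4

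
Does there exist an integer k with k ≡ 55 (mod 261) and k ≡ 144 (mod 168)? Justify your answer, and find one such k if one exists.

gcd(261, 168) = 3. If k ≡ 55 (mod 261) and k ≡ 144 (mod 168), then k ≡ 55 (mod 3) and k ≡ 144 (mod 3).
These are incompatible: 55 − 144 = -89 is not divisible by 3.
Therefore no such k exists.

There is no such integer.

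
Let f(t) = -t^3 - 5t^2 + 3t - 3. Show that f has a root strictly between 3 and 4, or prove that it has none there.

No such root exists.

f(3) = -66 and f(4) = -135, both negative, so a sign-change argument is unavailable; we show f keeps this sign on the whole interval.
Shift to the endpoint 3: with t = 3 + u (0 < u < 1), one computes f(3 + u) = -u^3 - 14u^2 - 54u - 66.
All 4 nonzero coefficients of this polynomial in u are negative; hence for u > 0 the value is a sum of negative terms (the constant -66 among them).
Therefore f(t) < 0 throughout (3, 4), and f has no zero there.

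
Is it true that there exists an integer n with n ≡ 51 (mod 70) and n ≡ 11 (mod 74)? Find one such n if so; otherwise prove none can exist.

n = 751

gcd(70, 74) = 2. A simultaneous solution exists iff 51 ≡ 11 (mod 2); here 51 mod 2 = 1 = 11 mod 2, so it does.
Write n = 51 + 70t. Then 70t ≡ 11 − 51 ≡ 34 (mod 74); dividing through by 2 gives 35t ≡ 17 (mod 37).
Note 35·18 = 630 ≡ 1 (mod 37) (as 630 − 1 = 17·37), so 35⁻¹ ≡ 18.
Multiplying by 18: t ≡ 18·17 = 306 ≡ 10 (mod 37).
Then n = 51 + 70·10 = 751.
Indeed 751 ≡ 51 (mod 70) and 751 ≡ 11 (mod 74).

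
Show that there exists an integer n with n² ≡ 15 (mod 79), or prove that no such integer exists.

No such integer exists.

Apply Euler's criterion with the prime 79: 15 is a quadratic residue iff 15^39 ≡ 1 (mod 79), and a non-residue iff it is ≡ −1.
Repeated squaring mod 79: 15^2 = 225 ≡ 67; 15^4 ≡ 67² = 4489 ≡ 65; 15^8 ≡ 65² = 4225 ≡ 38; 15^16 ≡ 38² = 1444 ≡ 22; 15^32 ≡ 22² = 484 ≡ 10.
Since 39 = 32 + 4 + 2 + 1, 15^39 ≡ 10 · 65 · 67 · 15; multiplying out mod 79: 10·65 = 650 ≡ 18, then 18·67 = 1206 ≡ 21, then 21·15 = 315 ≡ 78. Thus 15^39 ≡ 78 ≡ −1 (mod 79).
The value −1 means 15 is a non-residue modulo 79, so n² ≡ 15 (mod 79) is impossible.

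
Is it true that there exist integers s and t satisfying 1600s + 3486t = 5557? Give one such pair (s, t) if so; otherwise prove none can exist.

Both 1600 and 3486 are divisible by gcd(1600, 3486) = 2, hence so is any combination 1600s + 3486t.
However 5557 leaves remainder 1 on division by 2.
Hence no integers s, t satisfy the equation.

There are no such integers.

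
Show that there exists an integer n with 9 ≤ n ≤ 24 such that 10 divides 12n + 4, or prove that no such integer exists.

n = 13

Try n = 13: 12·13 + 4 = 160 = 16·10, which is divisible by 10.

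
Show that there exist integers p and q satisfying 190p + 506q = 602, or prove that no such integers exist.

Every value of 190p + 506q is a multiple of gcd(190, 506) = 2; since 2 ∣ 602, solutions exist.
Dividing through by 2 reduces the equation to 95p + 253q = 301.
Dividing repeatedly: 253 = 2·95 + 63, 95 = 1·63 + 32, 63 = 1·32 + 31, 32 = 1·31 + 1, 31 = 31·1 + 0.
Unwinding: 1 = 32 − 1·31 = 32 − (63 − 1·32) = −63 + 2·32 = −63 + 2·(95 − 1·63) = 2·95 − 3·63 = 2·95 − 3·(253 − 2·95) = −3·253 + 8·95, i.e. 95·8 + 253·(-3) = 1.
Multiplying through by 301: p = 8·301 = 2408, q = (-3)·301 = -903 is a solution.
Subtracting 9·253 from p and adding 9·95 to q gives the tidier solution (131, -48).
Check: 190·131 + 506·(-48) = 24890 − 24288 = 602. ✓

p = 131, q = -48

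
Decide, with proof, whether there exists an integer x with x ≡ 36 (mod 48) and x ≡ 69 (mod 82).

There is no such integer.

Both moduli are multiples of 2 = gcd(48, 82), so any solution would satisfy x ≡ 36 and x ≡ 69 modulo 2 simultaneously.
These are incompatible: 36 − 69 = -33 is not divisible by 2.
So no integer satisfies both congruences.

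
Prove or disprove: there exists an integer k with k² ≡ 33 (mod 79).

Apply Euler's criterion with the prime 79: 33 is a quadratic residue iff 33^39 ≡ 1 (mod 79), and a non-residue iff it is ≡ −1.
Repeated squaring mod 79: 33^2 = 1089 ≡ 62; 33^4 ≡ 62² = 3844 ≡ 52; 33^8 ≡ 52² = 2704 ≡ 18; 33^16 ≡ 18² = 324 ≡ 8; 33^32 ≡ 8² = 64 ≡ 64.
Since 39 = 32 + 4 + 2 + 1, 33^39 ≡ 64 · 52 · 62 · 33; multiplying out mod 79: 64·52 = 3328 ≡ 10, then 10·62 = 620 ≡ 67, then 67·33 = 2211 ≡ 78. Thus 33^39 ≡ 78 ≡ −1 (mod 79).
By Euler's criterion 33 is a quadratic non-residue mod 79: no k satisfies k² ≡ 33 (mod 79).

There is no such integer.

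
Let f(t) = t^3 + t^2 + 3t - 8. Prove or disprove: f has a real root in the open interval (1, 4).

f(1) = -3 and f(4) = 84, which have opposite signs.
As a polynomial, f is continuous on every closed interval.
By the Intermediate Value Theorem, f takes the value 0 somewhere in the open interval.

Yes, f has a root in the interval.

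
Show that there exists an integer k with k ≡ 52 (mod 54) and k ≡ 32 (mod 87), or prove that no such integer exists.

gcd(54, 87) = 3. If k ≡ 52 (mod 54) and k ≡ 32 (mod 87), then k ≡ 52 (mod 3) and k ≡ 32 (mod 3).
These are incompatible: 52 − 32 = 20 is not divisible by 3.
Therefore no such k exists.

No, no such integer exists.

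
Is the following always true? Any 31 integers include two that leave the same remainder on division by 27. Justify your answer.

Yes.

Each integer lies in one of the 27 residue classes modulo 27.
Since 31 > 27, two of the 31 integers must share a residue class by the pigeonhole principle; call them a and b.
That is, a and b leave the same remainder on division by 27, as claimed.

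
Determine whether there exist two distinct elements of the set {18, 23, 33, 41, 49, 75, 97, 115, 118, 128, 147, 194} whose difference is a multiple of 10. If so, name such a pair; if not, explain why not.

Reduce each element mod 10: 18↦8, 23↦3, 33↦3, 41↦1, 49↦9, 75↦5, 97↦7, 115↦5, 118↦8, 128↦8, 147↦7, 194↦4. The residue 8 repeats (at 18 and 118), and 118 − 18 = 100 = 10·10.

Yes: 18 and 118.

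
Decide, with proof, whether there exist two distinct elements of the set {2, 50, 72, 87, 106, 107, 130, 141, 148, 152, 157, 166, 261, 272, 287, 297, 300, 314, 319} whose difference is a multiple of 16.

Both 2 and 50 leave remainder 2 on division by 16; their difference 48 = 3·16 is a multiple of 16.

The pair (2, 50) works.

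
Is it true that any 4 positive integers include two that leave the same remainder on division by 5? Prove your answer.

No; for instance {21, 22, 23, 24} is a counterexample.

Consider the 4 integers 21, 22, 23, 24. They lie in distinct residue classes modulo 5, since 4 ≤ 5.
Hence this collection has no pair with equal remainders mod 5, disproving the claim.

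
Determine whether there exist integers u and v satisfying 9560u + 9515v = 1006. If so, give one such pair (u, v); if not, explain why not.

Both 9560 and 9515 are divisible by gcd(9560, 9515) = 5, hence so is any combination 9560u + 9515v.
But 1006 = 5·201 + 1, so 5 ∤ 1006.
So the equation is unsolvable over ℤ.

There are no such integers.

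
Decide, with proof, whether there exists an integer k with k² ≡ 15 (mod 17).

k = 10

Take k = 10. Then 10² = 100 = 5·17 + 15, so 10² ≡ 15 (mod 17).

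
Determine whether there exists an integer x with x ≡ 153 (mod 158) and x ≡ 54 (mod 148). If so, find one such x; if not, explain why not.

No, no such integer exists.

Reduce both congruences modulo 2, which divides 158 and 148: they say x ≡ 153 (mod 2) and x ≡ 54 (mod 2).
These are incompatible: 153 − 54 = 99 is not divisible by 2.
Therefore no such x exists.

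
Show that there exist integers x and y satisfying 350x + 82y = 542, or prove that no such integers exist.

x = 6, y = -19

gcd(350, 82) = 2, and 2 divides 542, so integer solutions exist.
Dividing through by 2 reduces the equation to 175x + 41y = 271.
Euclidean algorithm: 175 = 4·41 + 11, 41 = 3·11 + 8, 11 = 1·8 + 3, 8 = 2·3 + 2, 3 = 1·2 + 1, 2 = 2·1 + 0.
Back-substituting, 1 = 3 − 1·2 = 3 − (8 − 2·3) = −8 + 3·3 = −8 + 3·(11 − 1·8) = 3·11 − 4·8 = 3·11 − 4·(41 − 3·11) = −4·41 + 15·11 = −4·41 + 15·(175 − 4·41) = 15·175 − 64·41; that is, 175·15 + 41·(-64) = 1.
Multiplying through by 271: x = 15·271 = 4065, y = (-64)·271 = -17344 is a solution.
Subtracting 99·41 from x and adding 99·175 to y gives the tidier solution (6, -19).
Check: 350·6 + 82·(-19) = 2100 − 1558 = 542. ✓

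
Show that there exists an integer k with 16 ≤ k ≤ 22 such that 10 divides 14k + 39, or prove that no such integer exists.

There is no such integer k in that range.

At k = 16, 14·16 + 39 = 263 ≡ 3 (mod 10), and each step in k adds 14 ≡ 4 (mod 10), giving residues 3, 7, 1, 5, 9, 3, 7 for k = 16, 17, …, 22.
The residue 0 does not occur, so no k in [16, 22] makes 14k + 39 a multiple of 10.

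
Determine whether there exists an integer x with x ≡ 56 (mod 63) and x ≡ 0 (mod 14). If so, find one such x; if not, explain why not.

gcd(63, 14) = 7. A simultaneous solution exists iff 56 ≡ 0 (mod 7); here 56 mod 7 = 0 = 0 mod 7, so it does.
The smallest candidate x = 56 works directly: 56 ≡ 0 (mod 14).
Check: 56 mod 63 = 56, 56 mod 14 = 0. ✓

x = 56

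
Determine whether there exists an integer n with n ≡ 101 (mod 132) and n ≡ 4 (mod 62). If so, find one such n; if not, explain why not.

gcd(132, 62) = 2. If n ≡ 101 (mod 132) and n ≡ 4 (mod 62), then n ≡ 101 (mod 2) and n ≡ 4 (mod 2).
But 101 mod 2 = 1 while 4 mod 2 = 0, a contradiction.
Therefore no such n exists.

No such integer exists.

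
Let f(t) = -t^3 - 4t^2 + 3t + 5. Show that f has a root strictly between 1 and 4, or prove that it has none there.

f(1) = 3 and f(4) = -111, which have opposite signs.
f is continuous everywhere (it is a polynomial), in particular on [1, 4].
By the Intermediate Value Theorem f must vanish at some point of (1, 4).

Such a root exists.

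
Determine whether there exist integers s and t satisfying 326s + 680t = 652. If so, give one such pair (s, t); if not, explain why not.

Since gcd(326, 680) = 2 and 652 = 2·326, Bézout's identity guarantees a solution.
Dividing through by 2 reduces the equation to 163s + 340t = 326.
Run the Euclidean algorithm on 340 and 163: 340 = 2·163 + 14, 163 = 11·14 + 9, 14 = 1·9 + 5, 9 = 1·5 + 4, 5 = 1·4 + 1, 4 = 4·1 + 0.
Working back up the chain: 1 = 5 − 1·4 = 5 − (9 − 1·5) = −9 + 2·5 = −9 + 2·(14 − 1·9) = 2·14 − 3·9 = 2·14 − 3·(163 − 11·14) = −3·163 + 35·14 = −3·163 + 35·(340 − 2·163) = 35·340 − 73·163. So 163·(-73) + 340·35 = 1.
Scaling by 326 gives the particular solution (s, t) = (-23798, 11410).
Adding 70·340 to s and subtracting 70·163 from t gives the tidier solution (2, 0).
Indeed 326·2 + 680·0 = 652 + 0 = 652.

s = 2, t = 0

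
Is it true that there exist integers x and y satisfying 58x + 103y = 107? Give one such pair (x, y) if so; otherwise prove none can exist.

Since gcd(58, 103) = 1, every integer is an integer combination of 58 and 103.
Run the Euclidean algorithm on 103 and 58: 103 = 1·58 + 45, 58 = 1·45 + 13, 45 = 3·13 + 6, 13 = 2·6 + 1, 6 = 6·1 + 0.
Back-substituting, 1 = 13 − 2·6 = 13 − 2·(45 − 3·13) = −2·45 + 7·13 = −2·45 + 7·(58 − 1·45) = 7·58 − 9·45 = 7·58 − 9·(103 − 1·58) = −9·103 + 16·58; that is, 58·16 + 103·(-9) = 1.
Scaling by 107 gives the particular solution (x, y) = (1712, -963).
Subtracting 16·103 from x and adding 16·58 to y gives the tidier solution (64, -35).
Check: 58·64 + 103·(-35) = 3712 − 3605 = 107. ✓

x = 64, y = -35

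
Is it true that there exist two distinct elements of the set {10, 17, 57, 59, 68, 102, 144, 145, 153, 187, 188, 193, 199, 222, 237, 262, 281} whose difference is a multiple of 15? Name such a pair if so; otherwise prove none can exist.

Both 10 and 145 leave remainder 10 on division by 15; their difference 135 = 9·15 is a multiple of 15.

10 and 145 are such a pair.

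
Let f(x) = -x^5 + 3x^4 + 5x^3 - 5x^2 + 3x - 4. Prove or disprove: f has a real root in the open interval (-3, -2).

The endpoint values f(-3) = 293 and f(-2) = 10 are both positive. Claim: f(x) > 0 for every x in (-3, -2).
Shift to the endpoint -2: with x = -2 − u (0 < u < 1), one computes f(-2 − u) = u^5 + 13u^4 + 59u^3 + 117u^2 + 93u + 10.
The nonzero coefficients here are all positive, so for u > 0 every term is positive (or zero), and the constant term 10 is strictly positive.
Therefore f(x) > 0 throughout (-3, -2), and f has no zero there.

No such root exists.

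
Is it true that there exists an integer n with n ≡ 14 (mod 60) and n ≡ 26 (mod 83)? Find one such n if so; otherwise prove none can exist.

Since 60 and 83 share no common factor, CRT says the pair of congruences has a solution (unique mod 4980).
Write n = 14 + 60t and require 14 + 60t ≡ 26 (mod 83), i.e. 60t ≡ 12 (mod 83).
Note 60·18 = 1080 ≡ 1 (mod 83) (as 1080 − 1 = 13·83), so 60⁻¹ ≡ 18.
Therefore t ≡ 18·12 = 216 ≡ 50 (mod 83).
With t = 50: n = 14 + 60·50 = 3014.
Check: 3014 mod 60 = 14, 3014 mod 83 = 26. ✓

n = 3014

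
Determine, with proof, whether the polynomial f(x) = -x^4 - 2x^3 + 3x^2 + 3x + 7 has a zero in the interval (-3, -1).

f(-3) = -2 and f(-1) = 8, which have opposite signs.
f is continuous everywhere (it is a polynomial), in particular on [-3, -1].
By the Intermediate Value Theorem f must vanish at some point of (-3, -1).

Yes, f has a root in the interval.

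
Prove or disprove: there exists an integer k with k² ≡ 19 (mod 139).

Apply Euler's criterion with the prime 139: 19 is a quadratic residue iff 19^69 ≡ 1 (mod 139), and a non-residue iff it is ≡ −1.
Repeated squaring mod 139: 19^2 = 361 ≡ 83; 19^4 ≡ 83² = 6889 ≡ 78; 19^8 ≡ 78² = 6084 ≡ 107; 19^16 ≡ 107² = 11449 ≡ 51; 19^32 ≡ 51² = 2601 ≡ 99; 19^64 ≡ 99² = 9801 ≡ 71.
Since 69 = 64 + 4 + 1, 19^69 ≡ 71 · 78 · 19; multiplying out mod 139: 71·78 = 5538 ≡ 117, then 117·19 = 2223 ≡ 138. Thus 19^69 ≡ 138 ≡ −1 (mod 139).
By Euler's criterion 19 is a quadratic non-residue mod 139: no k satisfies k² ≡ 19 (mod 139).

There is no such integer.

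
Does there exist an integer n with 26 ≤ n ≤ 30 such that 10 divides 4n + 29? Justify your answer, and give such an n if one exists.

For n = 26, 27, …, 30 the values of 4n + 29 modulo 10 are 3, 7, 1, 5, 9 respectively.
None is 0, so 10 never divides 4n + 29 on this range.

No such integer n in that range exists.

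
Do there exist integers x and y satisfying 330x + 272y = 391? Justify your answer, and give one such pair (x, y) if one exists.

No, no such integers exist.

gcd(330, 272) = 2, so every integer of the form 330x + 272y is a multiple of 2.
However 391 leaves remainder 1 on division by 2.
So the equation is unsolvable over ℤ.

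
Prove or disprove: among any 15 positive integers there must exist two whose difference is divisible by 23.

Consider the 15 integers 14, 15, …, 28. They lie in distinct residue classes modulo 23, since 15 ≤ 23.
Any two of them differ by at most 14 < 23 and by at least 1, so no difference is a multiple of 23.

No; for instance {14, 15, 16, 17, 18, 19, 20, 21, 22, 23, 24, 25, 26, 27, 28} is a counterexample.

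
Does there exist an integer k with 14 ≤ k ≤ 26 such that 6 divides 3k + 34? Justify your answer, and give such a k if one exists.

At k = 14, 3·14 + 34 = 76 ≡ 4 (mod 6), and each step in k adds 3, giving residues 4, 1, 4, 1, 4, 1, 4, 1, 4, 1, 4, 1, 4 for k = 14, 15, …, 26.
None is 0, so 6 never divides 3k + 34 on this range.

No, no such integer k in that range exists.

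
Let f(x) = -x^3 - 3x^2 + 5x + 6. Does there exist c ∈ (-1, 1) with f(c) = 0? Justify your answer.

Yes, f has a root in the interval.

f(-1) = -1 and f(1) = 7, which have opposite signs.
Since f is a polynomial it is continuous on [-1, 1].
So by the Intermediate Value Theorem there is a c strictly between -1 and 1 with f(c) = 0.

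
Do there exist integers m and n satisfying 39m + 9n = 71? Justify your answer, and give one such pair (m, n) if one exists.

No such integers exist.

gcd(39, 9) = 3, so every integer of the form 39m + 9n is a multiple of 3.
However 71 leaves remainder 2 on division by 3.
Hence no integers m, n satisfy the equation.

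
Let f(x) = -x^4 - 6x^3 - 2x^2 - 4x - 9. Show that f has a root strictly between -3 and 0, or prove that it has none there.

f(-3) = 66 and f(0) = -9, which have opposite signs.
f is continuous everywhere (it is a polynomial), in particular on [-3, 0].
By the Intermediate Value Theorem, f takes the value 0 somewhere in the open interval.

Such a root exists.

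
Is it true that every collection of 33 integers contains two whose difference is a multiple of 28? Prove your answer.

True.

There are exactly 28 possible remainders on division by 28.
With 33 integers and only 28 classes, the pigeonhole principle forces two of them, say a and b, into the same class.
Their difference a − b is then a multiple of 28.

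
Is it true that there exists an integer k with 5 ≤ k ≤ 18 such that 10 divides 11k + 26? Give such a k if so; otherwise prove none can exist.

k = 14

Scanning upward from k = 5 gives 81, 92, 103, 114, 125, 136, 147, 158, 169, none divisible by 10. k = 14 works, since 11·14 + 26 = 180 = 18·10.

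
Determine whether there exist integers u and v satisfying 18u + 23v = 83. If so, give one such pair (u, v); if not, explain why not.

18 and 23 are coprime, so 18u + 23v ranges over all of ℤ.
Dividing repeatedly: 23 = 1·18 + 5, 18 = 3·5 + 3, 5 = 1·3 + 2, 3 = 1·2 + 1, 2 = 2·1 + 0.
Back-substituting, 1 = 3 − 1·2 = 3 − (5 − 1·3) = −5 + 2·3 = −5 + 2·(18 − 3·5) = 2·18 − 7·5 = 2·18 − 7·(23 − 1·18) = −7·23 + 9·18; that is, 18·9 + 23·(-7) = 1.
Times 83: 18·747 + 23·(-581) = 83, so (747, -581) solves it.
Subtracting 32·23 from u and adding 32·18 to v gives the tidier solution (11, -5).
Check: 18·11 + 23·(-5) = 198 − 115 = 83. ✓

u = 11, v = -5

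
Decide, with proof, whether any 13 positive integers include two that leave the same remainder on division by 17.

No, the set {53, 54, 55, 56, 57, 58, 59, 60, 61, 62, 63, 64, 65} is a counterexample.

Try 13 consecutive integers, 53, 54, …, 65. Their remainders mod 17 are 2, 3, 4, 5, 6, 7, 8, 9, 10, 11, 12, 13, 14 — pairwise different, as any 13 ≤ 17 consecutive integers have distinct residues.
So no two of them leave the same remainder on division by 17; the claim fails for this set.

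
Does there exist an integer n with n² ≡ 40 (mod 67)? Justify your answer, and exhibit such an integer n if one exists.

n = 43 works: 43² = 1849, and 1849 − 40 = 1809 = 27·67.

n = 43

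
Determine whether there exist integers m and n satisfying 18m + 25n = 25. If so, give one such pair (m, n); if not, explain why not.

18 and 25 are coprime, so 18m + 25n ranges over all of ℤ.
Run the Euclidean algorithm on 25 and 18: 25 = 1·18 + 7, 18 = 2·7 + 4, 7 = 1·4 + 3, 4 = 1·3 + 1, 3 = 3·1 + 0.
Back-substituting, 1 = 4 − 1·3 = 4 − (7 − 1·4) = −7 + 2·4 = −7 + 2·(18 − 2·7) = 2·18 − 5·7 = 2·18 − 5·(25 − 1·18) = −5·25 + 7·18; that is, 18·7 + 25·(-5) = 1.
Scaling by 25 gives the particular solution (m, n) = (175, -125).
Shifting by a multiple of (25, −18) keeps it a solution: m = 175 − 7·25 = 0, n = -125 + 7·18 = 1.
Indeed 18·0 + 25·1 = 0 + 25 = 25.

m = 0, n = 1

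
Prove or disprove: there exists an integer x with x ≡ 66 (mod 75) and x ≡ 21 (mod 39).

x = 216

The moduli are not coprime: gcd(75, 39) = 3. Compatibility requires 3 ∣ (21 − 66) = -45, which holds, so solutions exist.
Step through x = 66, 66 + 75, 66 + 2·75, …: the values 66, 141, 216 reduce mod 39 to 27, 24, 21. The value 216 hits 21.
Verify: 216 = 2·75 + 66 and 216 = 5·39 + 21. ✓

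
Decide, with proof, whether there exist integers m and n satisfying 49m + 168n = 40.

No, no such integers exist.

Any value of 49m + 168n is a multiple of gcd(49, 168) = 7.
But 40 = 7·5 + 5, so 7 ∤ 40.
Therefore 49m + 168n = 40 has no solution in integers.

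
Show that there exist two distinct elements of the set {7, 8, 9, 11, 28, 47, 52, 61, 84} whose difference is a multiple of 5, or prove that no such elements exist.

Reduce each element mod 5: 7↦2, 8↦3, 9↦4, 11↦1, 28↦3, 47↦2, 52↦2, 61↦1, 84↦4. The residue 2 repeats (at 7 and 47), and 47 − 7 = 40 = 8·5.

The pair (7, 47) works.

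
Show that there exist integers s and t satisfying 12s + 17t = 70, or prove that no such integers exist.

Since gcd(12, 17) = 1, every integer is an integer combination of 12 and 17.
Run the Euclidean algorithm on 17 and 12: 17 = 1·12 + 5, 12 = 2·5 + 2, 5 = 2·2 + 1, 2 = 2·1 + 0.
Working back up the chain: 1 = 5 − 2·2 = 5 − 2·(12 − 2·5) = −2·12 + 5·5 = −2·12 + 5·(17 − 1·12) = 5·17 − 7·12. So 12·(-7) + 17·5 = 1.
Multiplying through by 70: s = (-7)·70 = -490, t = 5·70 = 350 is a solution.
Adding 29·17 to s and subtracting 29·12 from t gives the tidier solution (3, 2).
Indeed 12·3 + 17·2 = 36 + 34 = 70.

s = 3, t = 2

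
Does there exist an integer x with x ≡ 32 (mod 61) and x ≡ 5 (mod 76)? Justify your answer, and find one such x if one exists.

The moduli 61 and 76 are coprime, so by the Chinese Remainder Theorem a unique solution modulo 4636 exists.
Write x = 32 + 61t and require 32 + 61t ≡ 5 (mod 76), i.e. 61t ≡ 49 (mod 76).
Since 61·5 = 305 = 4·76 + 1, the inverse of 61 mod 76 is 5.
Multiplying by 5: t ≡ 5·49 = 245 ≡ 17 (mod 76).
With t = 17: x = 32 + 61·17 = 1069.
Check: 1069 mod 61 = 32, 1069 mod 76 = 5. ✓

x = 1069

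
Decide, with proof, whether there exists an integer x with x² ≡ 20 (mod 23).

23 is prime, so by Euler's criterion 20 is a square mod 23 iff 20^((23−1)/2) = 20^11 ≡ 1 (mod 23).
Repeated squaring mod 23: 20^2 = 400 ≡ 9; 20^4 ≡ 9² = 81 ≡ 12; 20^8 ≡ 12² = 144 ≡ 6.
Since 11 = 8 + 2 + 1, 20^11 ≡ 6 · 9 · 20; multiplying out mod 23: 6·9 = 54 ≡ 8, then 8·20 = 160 ≡ 22. Thus 20^11 ≡ 22 ≡ −1 (mod 23).
By Euler's criterion 20 is a quadratic non-residue mod 23: no x satisfies x² ≡ 20 (mod 23).

No such integer exists.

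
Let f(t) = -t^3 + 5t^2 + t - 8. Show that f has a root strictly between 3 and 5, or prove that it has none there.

Yes, f has a root in the interval.

f(3) = 13 and f(5) = -3, which have opposite signs.
f is continuous everywhere (it is a polynomial), in particular on [3, 5].
By the Intermediate Value Theorem, f takes the value 0 somewhere in the open interval.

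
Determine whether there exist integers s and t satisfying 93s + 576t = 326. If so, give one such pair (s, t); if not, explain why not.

No such integers exist.

gcd(93, 576) = 3, so every integer of the form 93s + 576t is a multiple of 3.
However 326 leaves remainder 2 on division by 3.
Therefore 93s + 576t = 326 has no solution in integers.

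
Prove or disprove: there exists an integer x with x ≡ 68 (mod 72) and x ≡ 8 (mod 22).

gcd(72, 22) = 2. A simultaneous solution exists iff 68 ≡ 8 (mod 2); here 68 mod 2 = 0 = 8 mod 2, so it does.
The integers ≡ 68 (mod 72) are 68, 140, …; their remainders mod 22 are 2, 8, so x = 140 is the first that is ≡ 8 (mod 22).
Check: 140 mod 72 = 68, 140 mod 22 = 8. ✓

x = 140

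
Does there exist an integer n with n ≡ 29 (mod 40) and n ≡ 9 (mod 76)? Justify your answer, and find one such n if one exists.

n = 389

gcd(40, 76) = 4. A simultaneous solution exists iff 29 ≡ 9 (mod 4); here 29 mod 4 = 1 = 9 mod 4, so it does.
Put n = 29 + 40t, so we need 40t ≡ 56 (mod 76), equivalently (divide by 4) 10t ≡ 14 (mod 19).
Note 10·2 = 20 ≡ 1 (mod 19) (as 20 − 1 = 1·19), so 10⁻¹ ≡ 2.
Multiplying by 2: t ≡ 2·14 = 28 ≡ 9 (mod 19).
Then n = 29 + 40·9 = 389.
Verify: 389 = 9·40 + 29 and 389 = 5·76 + 9. ✓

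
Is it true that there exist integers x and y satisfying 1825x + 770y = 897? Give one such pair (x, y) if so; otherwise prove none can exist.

There are no such integers.

Any value of 1825x + 770y is a multiple of gcd(1825, 770) = 5.
But 897 = 5·179 + 2, so 5 ∤ 897.
So the equation is unsolvable over ℤ.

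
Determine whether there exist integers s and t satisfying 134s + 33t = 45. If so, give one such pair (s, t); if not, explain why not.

134 and 33 are coprime, so 134s + 33t ranges over all of ℤ.
Dividing repeatedly: 134 = 4·33 + 2, 33 = 16·2 + 1, 2 = 2·1 + 0.
Back-substituting, 1 = 33 − 16·2 = 33 − 16·(134 − 4·33) = −16·134 + 65·33; that is, 134·(-16) + 33·65 = 1.
Scaling by 45 gives the particular solution (s, t) = (-720, 2925).
Shifting by a multiple of (33, −134) keeps it a solution: s = -720 + 22·33 = 6, t = 2925 − 22·134 = -23.
Check: 134·6 + 33·(-23) = 804 − 759 = 45. ✓

s = 6, t = -23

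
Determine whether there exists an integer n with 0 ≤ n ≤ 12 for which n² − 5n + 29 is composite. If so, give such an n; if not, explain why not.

At n = 6: 6² − 5·6 + 29 = 35 = 5·7, which is composite.

n = 6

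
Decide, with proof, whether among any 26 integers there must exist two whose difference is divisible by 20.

Yes.

There are exactly 20 possible remainders on division by 20.
With 26 integers and only 20 classes, the pigeonhole principle forces two of them, say a and b, into the same class.
Equal remainders mean a − b ≡ 0 (mod 20), so 20 divides their difference.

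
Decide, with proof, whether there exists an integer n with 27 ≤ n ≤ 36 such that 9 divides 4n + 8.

At n = 34 we get 4·34 + 8 = 144, and 144 = 9·16.

n = 34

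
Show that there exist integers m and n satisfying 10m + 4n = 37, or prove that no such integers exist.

Both 10 and 4 are divisible by gcd(10, 4) = 2, hence so is any combination 10m + 4n.
But 37 = 2·18 + 1, so 2 ∤ 37.
Hence no integers m, n satisfy the equation.

No, no such integers exist.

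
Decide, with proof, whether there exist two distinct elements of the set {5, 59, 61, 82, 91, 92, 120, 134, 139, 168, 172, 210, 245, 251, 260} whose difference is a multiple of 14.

Yes: 5 and 61.

5 mod 14 = 5 and 61 mod 14 = 5, so 61 − 5 = 56 = 4·14.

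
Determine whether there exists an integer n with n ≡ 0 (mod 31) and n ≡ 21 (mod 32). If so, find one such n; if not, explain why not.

n = 341

The moduli 31 and 32 are coprime, so by the Chinese Remainder Theorem a unique solution modulo 992 exists.
Write n = 0 + 31t and require 0 + 31t ≡ 21 (mod 32), i.e. 31t ≡ 21 (mod 32).
Note 31·31 = 961 ≡ 1 (mod 32) (as 961 − 1 = 30·32), so 31⁻¹ ≡ 31.
Multiplying by 31: t ≡ 31·21 = 651 ≡ 11 (mod 32).
With t = 11: n = 0 + 31·11 = 341.
Check: 341 mod 31 = 0, 341 mod 32 = 21. ✓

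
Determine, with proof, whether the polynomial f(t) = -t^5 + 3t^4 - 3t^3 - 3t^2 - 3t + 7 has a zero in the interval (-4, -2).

f(-4) = 1955 and f(-2) = 105, both positive, so a sign-change argument is unavailable; we show f keeps this sign on the whole interval.
Shift to the endpoint -2: with t = -2 − u (0 < u < 2), one computes f(-2 − u) = u^5 + 13u^4 + 67u^3 + 167u^2 + 203u + 105.
All 6 nonzero coefficients of this polynomial in u are positive; hence for u > 0 the value is a sum of positive terms (the constant 105 among them).
Therefore f(t) > 0 throughout (-4, -2), and f has no zero there.

f has no root in that interval.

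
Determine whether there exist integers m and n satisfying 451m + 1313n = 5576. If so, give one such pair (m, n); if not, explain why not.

Since gcd(451, 1313) = 1, every integer is an integer combination of 451 and 1313.
Run the Euclidean algorithm on 1313 and 451: 1313 = 2·451 + 411, 451 = 1·411 + 40, 411 = 10·40 + 11, 40 = 3·11 + 7, 11 = 1·7 + 4, 7 = 1·4 + 3, 4 = 1·3 + 1, 3 = 3·1 + 0.
Unwinding: 1 = 4 − 1·3 = 4 − (7 − 1·4) = −7 + 2·4 = −7 + 2·(11 − 1·7) = 2·11 − 3·7 = 2·11 − 3·(40 − 3·11) = −3·40 + 11·11 = −3·40 + 11·(411 − 10·40) = 11·411 − 113·40 = 11·411 − 113·(451 − 1·411) = −113·451 + 124·411 = −113·451 + 124·(1313 − 2·451) = 124·1313 − 361·451, i.e. 451·(-361) + 1313·124 = 1.
Times 5576: 451·(-2012936) + 1313·691424 = 5576, so (-2012936, 691424) solves it.
Shifting by a multiple of (1313, −451) keeps it a solution: m = -2012936 + 1534·1313 = 1206, n = 691424 − 1534·451 = -410.
Indeed 451·1206 + 1313·(-410) = 543906 − 538330 = 5576.

m = 1206, n = -410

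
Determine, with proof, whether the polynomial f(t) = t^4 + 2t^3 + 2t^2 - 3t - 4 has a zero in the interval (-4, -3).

f has no root in that interval.

The endpoint values f(-4) = 168 and f(-3) = 50 are both positive. Claim: f(t) > 0 for every t in (-4, -3).
Substitute t = -3 − u, where 0 < u < 1 on the interval. Expanding, f(-3 − u) = u^4 + 10u^3 + 38u^2 + 69u + 50.
The nonzero coefficients here are all positive, so for u > 0 every term is positive (or zero), and the constant term 50 is strictly positive.
Therefore f(t) > 0 throughout (-4, -3), and f has no zero there.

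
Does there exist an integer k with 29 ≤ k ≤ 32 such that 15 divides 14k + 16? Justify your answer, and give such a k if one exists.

For k = 29, 30 the values 422, 436 are not multiples of 15. Try k = 31: 14·31 + 16 = 450 = 30·15, which is divisible by 15.

k = 31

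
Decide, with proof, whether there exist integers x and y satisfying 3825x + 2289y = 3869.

Both 3825 and 2289 are divisible by gcd(3825, 2289) = 3, hence so is any combination 3825x + 2289y.
But 3869 = 3·1289 + 2, so 3 ∤ 3869.
So the equation is unsolvable over ℤ.

No, no such integers exist.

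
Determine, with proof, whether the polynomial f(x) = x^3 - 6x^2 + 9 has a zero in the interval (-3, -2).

f has no root in that interval.

f(-3) = -72 and f(-2) = -23, both negative, so a sign-change argument is unavailable; we show f keeps this sign on the whole interval.
Shift to the endpoint -2: with x = -2 − u (0 < u < 1), one computes f(-2 − u) = -u^3 - 12u^2 - 36u - 23.
The nonzero coefficients here are all negative, so for u > 0 every term is negative (or zero), and the constant term -23 is strictly negative.
Therefore f(x) < 0 throughout (-3, -2), and f has no zero there.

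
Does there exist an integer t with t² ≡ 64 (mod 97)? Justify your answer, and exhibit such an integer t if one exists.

t = 8

Take t = 8. Then 8² = 64, and since 0 ≤ 64 < 97 this is already reduced: 8² ≡ 64 (mod 97).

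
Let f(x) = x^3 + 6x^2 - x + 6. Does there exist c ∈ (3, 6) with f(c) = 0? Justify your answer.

f(3) = 84 and f(6) = 432, both positive, so a sign-change argument is unavailable; we show f keeps this sign on the whole interval.
Shift to the endpoint 3: with x = 3 + u (0 < u < 3), one computes f(3 + u) = u^3 + 15u^2 + 62u + 84.
All 4 nonzero coefficients of this polynomial in u are positive; hence for u > 0 the value is a sum of positive terms (the constant 84 among them).
Therefore f(x) > 0 throughout (3, 6), and f has no zero there.

f has no root in that interval.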